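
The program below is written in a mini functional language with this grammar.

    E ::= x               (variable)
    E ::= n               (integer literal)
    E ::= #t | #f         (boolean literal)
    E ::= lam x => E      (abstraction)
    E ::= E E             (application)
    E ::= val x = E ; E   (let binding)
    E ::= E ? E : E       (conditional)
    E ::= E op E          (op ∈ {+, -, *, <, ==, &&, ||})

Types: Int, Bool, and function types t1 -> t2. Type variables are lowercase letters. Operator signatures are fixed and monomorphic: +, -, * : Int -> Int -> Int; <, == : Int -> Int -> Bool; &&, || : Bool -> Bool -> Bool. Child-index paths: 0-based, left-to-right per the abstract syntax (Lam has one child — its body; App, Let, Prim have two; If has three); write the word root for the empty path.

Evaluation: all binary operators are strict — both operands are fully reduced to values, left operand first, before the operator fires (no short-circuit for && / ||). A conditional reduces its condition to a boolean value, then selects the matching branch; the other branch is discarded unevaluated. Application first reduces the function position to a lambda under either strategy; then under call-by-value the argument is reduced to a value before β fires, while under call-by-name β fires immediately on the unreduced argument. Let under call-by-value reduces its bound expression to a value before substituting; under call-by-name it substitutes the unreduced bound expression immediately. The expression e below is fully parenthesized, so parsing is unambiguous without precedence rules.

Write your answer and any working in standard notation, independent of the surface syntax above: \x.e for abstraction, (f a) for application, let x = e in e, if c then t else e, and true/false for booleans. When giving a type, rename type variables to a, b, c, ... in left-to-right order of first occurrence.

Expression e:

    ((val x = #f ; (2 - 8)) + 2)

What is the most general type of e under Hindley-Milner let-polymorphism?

Trace:
let x : Bool
  unify Int ~ Int
  unify Int ~ Int
  unify Int ~ Int
  unify Int ~ Int

Answer: Int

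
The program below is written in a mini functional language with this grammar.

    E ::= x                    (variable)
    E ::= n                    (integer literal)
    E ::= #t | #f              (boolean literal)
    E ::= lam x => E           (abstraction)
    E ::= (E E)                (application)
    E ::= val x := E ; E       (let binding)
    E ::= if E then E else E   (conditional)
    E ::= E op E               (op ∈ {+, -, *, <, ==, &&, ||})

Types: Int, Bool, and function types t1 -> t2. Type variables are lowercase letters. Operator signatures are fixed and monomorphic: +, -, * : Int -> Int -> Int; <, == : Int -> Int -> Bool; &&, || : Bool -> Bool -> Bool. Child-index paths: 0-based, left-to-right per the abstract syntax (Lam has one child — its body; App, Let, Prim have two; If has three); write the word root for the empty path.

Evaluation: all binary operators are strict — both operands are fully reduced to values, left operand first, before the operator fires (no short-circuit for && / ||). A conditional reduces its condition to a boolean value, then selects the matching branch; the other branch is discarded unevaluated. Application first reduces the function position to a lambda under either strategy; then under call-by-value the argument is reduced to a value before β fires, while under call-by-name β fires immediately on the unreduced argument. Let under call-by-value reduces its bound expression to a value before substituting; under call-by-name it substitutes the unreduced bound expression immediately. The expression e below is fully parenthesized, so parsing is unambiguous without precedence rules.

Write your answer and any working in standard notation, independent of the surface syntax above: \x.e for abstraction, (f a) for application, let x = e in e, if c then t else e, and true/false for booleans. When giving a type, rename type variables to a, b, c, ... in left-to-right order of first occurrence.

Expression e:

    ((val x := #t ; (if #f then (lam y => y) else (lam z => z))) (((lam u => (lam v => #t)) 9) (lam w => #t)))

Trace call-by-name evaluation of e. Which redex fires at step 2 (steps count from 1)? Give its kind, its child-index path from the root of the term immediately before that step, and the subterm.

Derivation:
step 0: ((let x = true in (if false then (\y.y) else (\z.z))) (((\u.(\v.true)) 9) (\w.true)))
step 1: [let@0] ((if false then (\y.y) else (\z.z)) (((\u.(\v.true)) 9) (\w.true)))
step 2: [if@0] ((\z.z) (((\u.(\v.true)) 9) (\w.true)))

Answer: if at 0 : (if false then (\y.y) else (\z.z))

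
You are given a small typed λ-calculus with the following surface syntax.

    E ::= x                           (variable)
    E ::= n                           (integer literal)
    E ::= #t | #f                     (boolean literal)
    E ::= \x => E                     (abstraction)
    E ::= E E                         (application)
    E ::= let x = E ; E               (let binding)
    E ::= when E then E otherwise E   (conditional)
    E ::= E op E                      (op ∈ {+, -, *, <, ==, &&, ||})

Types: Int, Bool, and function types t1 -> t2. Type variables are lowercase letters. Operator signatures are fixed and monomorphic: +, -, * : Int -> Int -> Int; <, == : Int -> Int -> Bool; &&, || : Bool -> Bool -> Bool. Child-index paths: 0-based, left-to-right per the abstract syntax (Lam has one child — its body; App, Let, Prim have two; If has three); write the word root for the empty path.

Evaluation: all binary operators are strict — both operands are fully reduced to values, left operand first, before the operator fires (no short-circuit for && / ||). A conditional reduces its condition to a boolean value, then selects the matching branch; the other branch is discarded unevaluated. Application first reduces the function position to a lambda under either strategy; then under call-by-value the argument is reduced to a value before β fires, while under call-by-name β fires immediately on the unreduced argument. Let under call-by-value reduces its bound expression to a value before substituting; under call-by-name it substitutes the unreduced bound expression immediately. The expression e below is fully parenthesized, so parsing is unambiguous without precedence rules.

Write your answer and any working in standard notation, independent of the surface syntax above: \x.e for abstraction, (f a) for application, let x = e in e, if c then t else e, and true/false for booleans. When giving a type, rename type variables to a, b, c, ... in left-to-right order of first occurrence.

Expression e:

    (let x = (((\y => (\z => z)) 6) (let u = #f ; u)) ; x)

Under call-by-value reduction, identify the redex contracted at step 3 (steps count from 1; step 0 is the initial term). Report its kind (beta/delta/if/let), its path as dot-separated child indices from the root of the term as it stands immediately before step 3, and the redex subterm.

Derivation:
step 0: (let x = (((\y.(\z.z)) 6) (let u = false in u)) in x)
step 1: [beta@0.0] (let x = ((\z.z) (let u = false in u)) in x)
step 2: [let@0.1] (let x = ((\z.z) false) in x)
step 3: [beta@0] (let x = false in x)

Answer: beta at 0 : ((\z.z) false)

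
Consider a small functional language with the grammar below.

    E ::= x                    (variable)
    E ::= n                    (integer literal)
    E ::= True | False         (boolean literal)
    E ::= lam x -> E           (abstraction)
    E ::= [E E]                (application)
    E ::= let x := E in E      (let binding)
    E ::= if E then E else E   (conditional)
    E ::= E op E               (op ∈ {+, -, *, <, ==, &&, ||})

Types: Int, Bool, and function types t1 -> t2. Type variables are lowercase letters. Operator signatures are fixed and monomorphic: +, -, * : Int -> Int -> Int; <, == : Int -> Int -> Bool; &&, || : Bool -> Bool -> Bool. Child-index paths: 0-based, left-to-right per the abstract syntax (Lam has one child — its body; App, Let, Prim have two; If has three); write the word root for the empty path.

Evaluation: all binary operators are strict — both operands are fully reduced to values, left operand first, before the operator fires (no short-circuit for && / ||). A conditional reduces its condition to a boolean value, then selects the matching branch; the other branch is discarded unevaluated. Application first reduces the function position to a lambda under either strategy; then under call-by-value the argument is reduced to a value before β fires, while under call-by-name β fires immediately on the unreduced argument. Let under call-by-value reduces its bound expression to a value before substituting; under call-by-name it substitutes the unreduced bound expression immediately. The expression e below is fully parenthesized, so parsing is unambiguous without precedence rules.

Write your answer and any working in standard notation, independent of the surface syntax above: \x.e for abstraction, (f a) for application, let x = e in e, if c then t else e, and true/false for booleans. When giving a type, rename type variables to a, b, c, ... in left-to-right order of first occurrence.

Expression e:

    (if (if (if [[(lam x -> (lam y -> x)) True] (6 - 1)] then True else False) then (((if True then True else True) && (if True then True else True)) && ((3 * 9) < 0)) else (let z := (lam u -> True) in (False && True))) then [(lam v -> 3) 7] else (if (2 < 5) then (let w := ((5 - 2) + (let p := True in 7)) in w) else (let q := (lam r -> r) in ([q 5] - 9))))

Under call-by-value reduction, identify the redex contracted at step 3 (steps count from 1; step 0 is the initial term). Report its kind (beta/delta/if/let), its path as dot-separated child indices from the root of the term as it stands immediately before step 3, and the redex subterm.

Answer: beta at 0.0.0 : ((\y.true) 5)

Trace:
step 0: (if (if (if (((\x.(\y.x)) true) (6 - 1)) then true else false) then (((if true then true else true) && (if true then true else true)) && ((3 * 9) < 0)) else (let z = (\u.true) in (false && true))) then ((\v.3) 7) else (if (2 < 5) then (let w = ((5 - 2) + (let p = true in 7)) in w) else (let q = (\r.r) in ((q 5) - 9))))
step 1: [beta@0.0.0.0] (if (if (if ((\y.true) (6 - 1)) then true else false) then (((if true then true else true) && (if true then true else true)) && ((3 * 9) < 0)) else (let z = (\u.true) in (false && true))) then ((\v.3) 7) else (if (2 < 5) then (let w = ((5 - 2) + (let p = true in 7)) in w) else (let q = (\r.r) in ((q 5) - 9))))
step 2: [delta@0.0.0.1] (if (if (if ((\y.true) 5) then true else false) then (((if true then true else true) && (if true then true else true)) && ((3 * 9) < 0)) else (let z = (\u.true) in (false && true))) then ((\v.3) 7) else (if (2 < 5) then (let w = ((5 - 2) + (let p = true in 7)) in w) else (let q = (\r.r) in ((q 5) - 9))))
step 3: [beta@0.0.0] (if (if (if true then true else false) then (((if true then true else true) && (if true then true else true)) && ((3 * 9) < 0)) else (let z = (\u.true) in (false && true))) then ((\v.3) 7) else (if (2 < 5) then (let w = ((5 - 2) + (let p = true in 7)) in w) else (let q = (\r.r) in ((q 5) - 9))))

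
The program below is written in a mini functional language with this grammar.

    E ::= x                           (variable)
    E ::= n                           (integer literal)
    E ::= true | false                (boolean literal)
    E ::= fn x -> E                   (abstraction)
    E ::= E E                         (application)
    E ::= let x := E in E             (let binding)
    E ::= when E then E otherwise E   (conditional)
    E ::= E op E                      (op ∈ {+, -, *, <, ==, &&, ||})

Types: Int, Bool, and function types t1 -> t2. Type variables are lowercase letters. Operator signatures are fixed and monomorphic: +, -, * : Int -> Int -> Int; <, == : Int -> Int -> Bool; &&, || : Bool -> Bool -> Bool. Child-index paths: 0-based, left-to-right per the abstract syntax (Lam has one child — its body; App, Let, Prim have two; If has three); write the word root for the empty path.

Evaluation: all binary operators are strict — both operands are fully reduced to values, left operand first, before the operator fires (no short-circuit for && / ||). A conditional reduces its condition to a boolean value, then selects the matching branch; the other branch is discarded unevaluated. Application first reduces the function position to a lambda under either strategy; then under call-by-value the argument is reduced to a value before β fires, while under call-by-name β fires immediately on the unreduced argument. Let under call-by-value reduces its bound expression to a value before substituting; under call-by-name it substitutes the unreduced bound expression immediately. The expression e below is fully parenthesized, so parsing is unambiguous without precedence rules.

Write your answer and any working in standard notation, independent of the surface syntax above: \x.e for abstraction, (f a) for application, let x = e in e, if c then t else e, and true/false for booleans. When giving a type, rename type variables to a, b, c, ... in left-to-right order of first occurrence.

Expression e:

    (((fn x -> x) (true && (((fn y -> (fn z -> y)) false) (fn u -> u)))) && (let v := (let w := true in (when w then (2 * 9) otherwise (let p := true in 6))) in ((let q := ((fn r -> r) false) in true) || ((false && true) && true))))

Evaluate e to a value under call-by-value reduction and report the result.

Derivation:
step 0: (((\x.x) (true && (((\y.(\z.y)) false) (\u.u)))) && (let v = (let w = true in (if w then (2 * 9) else (let p = true in 6))) in ((let q = ((\r.r) false) in true) || ((false && true) && true))))
step 1: [beta@0.1.1.0] (((\x.x) (true && ((\z.false) (\u.u)))) && (let v = (let w = true in (if w then (2 * 9) else (let p = true in 6))) in ((let q = ((\r.r) false) in true) || ((false && true) && true))))
step 2: [beta@0.1.1] (((\x.x) (true && false)) && (let v = (let w = true in (if w then (2 * 9) else (let p = true in 6))) in ((let q = ((\r.r) false) in true) || ((false && true) && true))))
step 3: [delta@0.1] (((\x.x) false) && (let v = (let w = true in (if w then (2 * 9) else (let p = true in 6))) in ((let q = ((\r.r) false) in true) || ((false && true) && true))))
step 4: [beta@0] (false && (let v = (let w = true in (if w then (2 * 9) else (let p = true in 6))) in ((let q = ((\r.r) false) in true) || ((false && true) && true))))
step 5: [let@1.0] (false && (let v = (if true then (2 * 9) else (let p = true in 6)) in ((let q = ((\r.r) false) in true) || ((false && true) && true))))
step 6: [if@1.0] (false && (let v = (2 * 9) in ((let q = ((\r.r) false) in true) || ((false && true) && true))))
step 7: [delta@1.0] (false && (let v = 18 in ((let q = ((\r.r) false) in true) || ((false && true) && true))))
step 8: [let@1] (false && ((let q = ((\r.r) false) in true) || ((false && true) && true)))
step 9: [beta@1.0.0] (false && ((let q = false in true) || ((false && true) && true)))
step 10: [let@1.0] (false && (true || ((false && true) && true)))
step 11: [delta@1.1.0] (false && (true || (false && true)))
step 12: [delta@1.1] (false && (true || false))
step 13: [delta@1] (false && true)
step 14: [delta@root] false

Answer: false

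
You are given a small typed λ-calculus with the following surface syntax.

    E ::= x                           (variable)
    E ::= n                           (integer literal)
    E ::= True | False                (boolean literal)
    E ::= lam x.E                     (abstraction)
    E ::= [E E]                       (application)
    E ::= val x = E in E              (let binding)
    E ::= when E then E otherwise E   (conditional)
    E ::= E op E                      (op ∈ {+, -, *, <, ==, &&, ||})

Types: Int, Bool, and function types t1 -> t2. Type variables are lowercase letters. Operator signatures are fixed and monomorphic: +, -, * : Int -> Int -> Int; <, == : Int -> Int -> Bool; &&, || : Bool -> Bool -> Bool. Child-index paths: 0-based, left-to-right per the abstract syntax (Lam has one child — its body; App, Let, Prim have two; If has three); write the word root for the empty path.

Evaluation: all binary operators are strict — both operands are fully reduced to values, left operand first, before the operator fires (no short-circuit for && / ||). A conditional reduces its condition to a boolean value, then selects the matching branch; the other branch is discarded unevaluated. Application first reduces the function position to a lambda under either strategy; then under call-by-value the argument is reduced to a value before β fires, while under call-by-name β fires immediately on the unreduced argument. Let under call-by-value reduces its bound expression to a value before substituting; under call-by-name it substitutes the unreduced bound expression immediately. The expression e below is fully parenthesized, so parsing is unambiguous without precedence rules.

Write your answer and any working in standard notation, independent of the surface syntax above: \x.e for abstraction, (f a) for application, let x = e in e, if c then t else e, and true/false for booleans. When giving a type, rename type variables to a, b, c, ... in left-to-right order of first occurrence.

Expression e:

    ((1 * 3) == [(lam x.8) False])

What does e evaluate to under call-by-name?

Answer: false

Derivation:
step 0: ((1 * 3) == ((\x.8) false))
step 1: [delta@0] (3 == ((\x.8) false))
step 2: [beta@1] (3 == 8)
step 3: [delta@root] false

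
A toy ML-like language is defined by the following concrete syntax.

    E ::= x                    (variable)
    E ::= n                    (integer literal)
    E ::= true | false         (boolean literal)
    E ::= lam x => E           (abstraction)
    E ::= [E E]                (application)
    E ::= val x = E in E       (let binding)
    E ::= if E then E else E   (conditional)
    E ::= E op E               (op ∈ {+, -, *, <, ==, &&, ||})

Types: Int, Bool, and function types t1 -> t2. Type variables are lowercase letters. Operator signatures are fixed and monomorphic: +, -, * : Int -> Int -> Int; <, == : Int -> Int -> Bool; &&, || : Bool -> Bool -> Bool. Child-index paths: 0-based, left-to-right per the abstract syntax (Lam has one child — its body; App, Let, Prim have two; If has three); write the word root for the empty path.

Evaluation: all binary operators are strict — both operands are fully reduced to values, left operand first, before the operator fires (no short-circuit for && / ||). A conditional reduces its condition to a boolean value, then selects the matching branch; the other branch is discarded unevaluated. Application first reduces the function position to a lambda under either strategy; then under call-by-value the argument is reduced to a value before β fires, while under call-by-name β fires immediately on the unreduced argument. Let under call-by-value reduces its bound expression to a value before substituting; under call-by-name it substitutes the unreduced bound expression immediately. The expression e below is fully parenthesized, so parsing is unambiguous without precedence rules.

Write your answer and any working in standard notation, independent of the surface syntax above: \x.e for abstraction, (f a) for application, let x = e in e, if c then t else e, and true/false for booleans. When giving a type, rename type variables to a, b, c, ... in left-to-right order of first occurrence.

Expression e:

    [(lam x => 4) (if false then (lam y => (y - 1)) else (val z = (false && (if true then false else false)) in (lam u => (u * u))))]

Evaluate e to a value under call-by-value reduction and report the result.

Trace:
step 0: ((\x.4) (if false then (\y.(y - 1)) else (let z = (false && (if true then false else false)) in (\u.(u * u)))))
step 1: [if@1] ((\x.4) (let z = (false && (if true then false else false)) in (\u.(u * u))))
step 2: [if@1.0.1] ((\x.4) (let z = (false && false) in (\u.(u * u))))
step 3: [delta@1.0] ((\x.4) (let z = false in (\u.(u * u))))
step 4: [let@1] ((\x.4) (\u.(u * u)))
step 5: [beta@root] 4

Answer: 4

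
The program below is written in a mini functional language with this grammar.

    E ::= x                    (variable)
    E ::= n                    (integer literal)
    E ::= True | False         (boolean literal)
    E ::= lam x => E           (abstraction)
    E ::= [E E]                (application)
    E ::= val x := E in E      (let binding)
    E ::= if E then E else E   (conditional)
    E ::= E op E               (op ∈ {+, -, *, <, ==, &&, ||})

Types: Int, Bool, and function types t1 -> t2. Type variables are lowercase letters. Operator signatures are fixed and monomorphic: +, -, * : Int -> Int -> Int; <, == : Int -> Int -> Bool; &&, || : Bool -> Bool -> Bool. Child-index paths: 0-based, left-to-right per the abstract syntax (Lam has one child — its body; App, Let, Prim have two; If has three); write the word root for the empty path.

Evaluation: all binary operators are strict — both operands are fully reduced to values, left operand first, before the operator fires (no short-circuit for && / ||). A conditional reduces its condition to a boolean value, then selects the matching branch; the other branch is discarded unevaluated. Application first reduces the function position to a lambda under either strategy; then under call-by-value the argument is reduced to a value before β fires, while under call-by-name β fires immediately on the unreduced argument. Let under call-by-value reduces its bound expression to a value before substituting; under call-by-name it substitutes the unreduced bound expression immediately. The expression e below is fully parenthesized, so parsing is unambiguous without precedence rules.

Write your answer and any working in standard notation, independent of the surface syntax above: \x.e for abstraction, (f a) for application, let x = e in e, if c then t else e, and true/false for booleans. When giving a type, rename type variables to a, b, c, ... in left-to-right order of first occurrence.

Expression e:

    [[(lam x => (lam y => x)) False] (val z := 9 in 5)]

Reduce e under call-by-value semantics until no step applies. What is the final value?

Trace:
step 0: (((\x.(\y.x)) false) (let z = 9 in 5))
step 1: [beta@0] ((\y.false) (let z = 9 in 5))
step 2: [let@1] ((\y.false) 5)
step 3: [beta@root] false

Answer: false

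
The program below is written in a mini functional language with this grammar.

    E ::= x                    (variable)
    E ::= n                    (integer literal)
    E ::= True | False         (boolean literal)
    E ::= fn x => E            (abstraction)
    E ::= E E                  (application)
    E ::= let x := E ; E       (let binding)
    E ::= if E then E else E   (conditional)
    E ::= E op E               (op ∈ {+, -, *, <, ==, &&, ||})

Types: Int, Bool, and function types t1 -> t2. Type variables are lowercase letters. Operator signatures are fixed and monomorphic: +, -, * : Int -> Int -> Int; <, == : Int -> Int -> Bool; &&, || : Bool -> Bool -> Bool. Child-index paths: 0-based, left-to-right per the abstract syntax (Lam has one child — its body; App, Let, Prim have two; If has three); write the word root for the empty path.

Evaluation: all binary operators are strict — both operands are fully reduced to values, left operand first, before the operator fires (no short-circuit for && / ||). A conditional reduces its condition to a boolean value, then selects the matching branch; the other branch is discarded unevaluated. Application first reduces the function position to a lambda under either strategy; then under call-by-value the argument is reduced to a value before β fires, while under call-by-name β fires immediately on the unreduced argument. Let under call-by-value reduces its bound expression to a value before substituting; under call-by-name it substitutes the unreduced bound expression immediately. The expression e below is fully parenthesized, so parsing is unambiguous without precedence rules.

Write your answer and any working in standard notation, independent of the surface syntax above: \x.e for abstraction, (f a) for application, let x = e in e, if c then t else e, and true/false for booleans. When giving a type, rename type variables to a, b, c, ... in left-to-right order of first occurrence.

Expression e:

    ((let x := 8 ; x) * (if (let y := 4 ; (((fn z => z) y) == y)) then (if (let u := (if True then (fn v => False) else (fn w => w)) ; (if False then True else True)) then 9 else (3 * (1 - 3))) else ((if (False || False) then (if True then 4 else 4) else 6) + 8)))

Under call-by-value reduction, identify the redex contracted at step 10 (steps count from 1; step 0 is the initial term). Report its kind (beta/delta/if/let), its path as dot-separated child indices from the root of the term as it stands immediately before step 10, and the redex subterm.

Derivation:
step 0: ((let x = 8 in x) * (if (let y = 4 in (((\z.z) y) == y)) then (if (let u = (if true then (\v.false) else (\w.w)) in (if false then true else true)) then 9 else (3 * (1 - 3))) else ((if (false || false) then (if true then 4 else 4) else 6) + 8)))
step 1: [let@0] (8 * (if (let y = 4 in (((\z.z) y) == y)) then (if (let u = (if true then (\v.false) else (\w.w)) in (if false then true else true)) then 9 else (3 * (1 - 3))) else ((if (false || false) then (if true then 4 else 4) else 6) + 8)))
step 2: [let@1.0] (8 * (if (((\z.z) 4) == 4) then (if (let u = (if true then (\v.false) else (\w.w)) in (if false then true else true)) then 9 else (3 * (1 - 3))) else ((if (false || false) then (if true then 4 else 4) else 6) + 8)))
step 3: [beta@1.0.0] (8 * (if (4 == 4) then (if (let u = (if true then (\v.false) else (\w.w)) in (if false then true else true)) then 9 else (3 * (1 - 3))) else ((if (false || false) then (if true then 4 else 4) else 6) + 8)))
step 4: [delta@1.0] (8 * (if true then (if (let u = (if true then (\v.false) else (\w.w)) in (if false then true else true)) then 9 else (3 * (1 - 3))) else ((if (false || false) then (if true then 4 else 4) else 6) + 8)))
step 5: [if@1] (8 * (if (let u = (if true then (\v.false) else (\w.w)) in (if false then true else true)) then 9 else (3 * (1 - 3))))
step 6: [if@1.0.0] (8 * (if (let u = (\v.false) in (if false then true else true)) then 9 else (3 * (1 - 3))))
step 7: [let@1.0] (8 * (if (if false then true else true) then 9 else (3 * (1 - 3))))
step 8: [if@1.0] (8 * (if true then 9 else (3 * (1 - 3))))
step 9: [if@1] (8 * 9)
step 10: [delta@root] 72

Answer: delta at root : (8 * 9)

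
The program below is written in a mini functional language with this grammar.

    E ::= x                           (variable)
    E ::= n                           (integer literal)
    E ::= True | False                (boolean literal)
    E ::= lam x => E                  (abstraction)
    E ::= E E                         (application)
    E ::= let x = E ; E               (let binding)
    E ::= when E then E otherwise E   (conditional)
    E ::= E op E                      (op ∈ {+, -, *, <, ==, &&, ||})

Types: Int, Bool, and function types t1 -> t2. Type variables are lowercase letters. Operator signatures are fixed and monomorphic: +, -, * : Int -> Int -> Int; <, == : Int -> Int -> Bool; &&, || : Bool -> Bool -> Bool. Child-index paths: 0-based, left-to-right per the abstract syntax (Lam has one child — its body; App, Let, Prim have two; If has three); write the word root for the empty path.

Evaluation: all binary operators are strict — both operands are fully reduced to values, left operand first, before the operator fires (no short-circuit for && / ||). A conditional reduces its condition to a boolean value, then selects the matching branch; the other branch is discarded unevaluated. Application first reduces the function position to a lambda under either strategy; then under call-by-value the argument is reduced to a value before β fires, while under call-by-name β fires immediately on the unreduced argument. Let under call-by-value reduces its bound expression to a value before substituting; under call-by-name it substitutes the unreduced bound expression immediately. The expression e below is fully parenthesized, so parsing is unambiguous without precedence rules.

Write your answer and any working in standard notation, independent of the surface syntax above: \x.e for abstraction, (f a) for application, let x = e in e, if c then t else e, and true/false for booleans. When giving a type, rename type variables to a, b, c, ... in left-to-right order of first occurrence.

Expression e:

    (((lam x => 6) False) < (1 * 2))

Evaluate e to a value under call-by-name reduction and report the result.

Answer: false

Working:
step 0: (((\x.6) false) < (1 * 2))
step 1: [beta@0] (6 < (1 * 2))
step 2: [delta@1] (6 < 2)
step 3: [delta@root] false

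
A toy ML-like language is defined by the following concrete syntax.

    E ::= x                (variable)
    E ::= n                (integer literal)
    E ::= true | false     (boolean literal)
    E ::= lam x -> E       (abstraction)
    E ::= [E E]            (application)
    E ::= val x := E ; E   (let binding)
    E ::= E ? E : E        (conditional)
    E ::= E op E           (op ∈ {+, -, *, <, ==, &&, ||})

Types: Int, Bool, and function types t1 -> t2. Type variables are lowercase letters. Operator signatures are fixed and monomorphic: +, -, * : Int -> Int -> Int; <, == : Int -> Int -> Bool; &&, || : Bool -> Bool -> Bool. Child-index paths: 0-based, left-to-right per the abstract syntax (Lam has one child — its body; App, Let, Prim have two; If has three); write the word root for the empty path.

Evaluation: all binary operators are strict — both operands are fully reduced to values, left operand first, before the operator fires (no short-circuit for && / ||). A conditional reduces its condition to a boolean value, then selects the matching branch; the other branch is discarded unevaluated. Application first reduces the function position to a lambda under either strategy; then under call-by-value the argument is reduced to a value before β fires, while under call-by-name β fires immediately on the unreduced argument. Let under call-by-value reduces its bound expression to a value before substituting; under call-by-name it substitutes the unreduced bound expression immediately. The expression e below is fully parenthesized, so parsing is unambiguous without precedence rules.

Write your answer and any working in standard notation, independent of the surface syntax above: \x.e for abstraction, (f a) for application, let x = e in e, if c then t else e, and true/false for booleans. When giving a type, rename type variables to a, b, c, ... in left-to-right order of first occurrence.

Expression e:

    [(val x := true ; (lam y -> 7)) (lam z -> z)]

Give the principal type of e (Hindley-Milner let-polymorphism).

Answer: Int

Trace:
let x : Bool
\y._ : a -> Int
z : b
\z._ : b -> b
  unify a -> Int ~ (b -> b) -> c
  unify a ~ b -> b
  unify Int ~ c
_ _ : Int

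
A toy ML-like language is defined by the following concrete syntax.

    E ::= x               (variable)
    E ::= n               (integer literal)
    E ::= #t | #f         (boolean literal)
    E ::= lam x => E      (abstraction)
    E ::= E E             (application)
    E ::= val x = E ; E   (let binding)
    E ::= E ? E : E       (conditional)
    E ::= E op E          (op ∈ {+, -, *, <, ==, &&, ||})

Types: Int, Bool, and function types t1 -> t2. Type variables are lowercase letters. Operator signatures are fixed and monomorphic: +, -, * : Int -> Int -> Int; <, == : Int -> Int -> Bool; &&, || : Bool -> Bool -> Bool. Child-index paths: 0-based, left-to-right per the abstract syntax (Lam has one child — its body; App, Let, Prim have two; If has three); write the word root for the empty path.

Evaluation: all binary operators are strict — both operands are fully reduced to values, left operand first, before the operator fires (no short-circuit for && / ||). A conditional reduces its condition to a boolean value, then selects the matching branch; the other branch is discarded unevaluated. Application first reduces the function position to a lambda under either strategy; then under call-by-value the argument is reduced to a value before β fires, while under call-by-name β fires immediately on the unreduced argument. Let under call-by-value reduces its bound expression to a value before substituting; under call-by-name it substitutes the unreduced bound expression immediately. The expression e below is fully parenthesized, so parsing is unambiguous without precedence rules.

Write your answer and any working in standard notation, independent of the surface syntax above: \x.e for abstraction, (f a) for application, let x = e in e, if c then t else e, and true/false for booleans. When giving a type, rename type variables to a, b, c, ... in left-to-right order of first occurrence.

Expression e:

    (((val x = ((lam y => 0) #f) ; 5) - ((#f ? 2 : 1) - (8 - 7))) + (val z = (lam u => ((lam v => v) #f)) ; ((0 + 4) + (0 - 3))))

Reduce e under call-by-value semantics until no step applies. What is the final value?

Answer: 6

Working:
step 0: (((let x = ((\y.0) false) in 5) - ((if false then 2 else 1) - (8 - 7))) + (let z = (\u.((\v.v) false)) in ((0 + 4) + (0 - 3))))
step 1: [beta@0.0.0] (((let x = 0 in 5) - ((if false then 2 else 1) - (8 - 7))) + (let z = (\u.((\v.v) false)) in ((0 + 4) + (0 - 3))))
step 2: [let@0.0] ((5 - ((if false then 2 else 1) - (8 - 7))) + (let z = (\u.((\v.v) false)) in ((0 + 4) + (0 - 3))))
step 3: [if@0.1.0] ((5 - (1 - (8 - 7))) + (let z = (\u.((\v.v) false)) in ((0 + 4) + (0 - 3))))
step 4: [delta@0.1.1] ((5 - (1 - 1)) + (let z = (\u.((\v.v) false)) in ((0 + 4) + (0 - 3))))
step 5: [delta@0.1] ((5 - 0) + (let z = (\u.((\v.v) false)) in ((0 + 4) + (0 - 3))))
step 6: [delta@0] (5 + (let z = (\u.((\v.v) false)) in ((0 + 4) + (0 - 3))))
step 7: [let@1] (5 + ((0 + 4) + (0 - 3)))
step 8: [delta@1.0] (5 + (4 + (0 - 3)))
step 9: [delta@1.1] (5 + (4 + -3))
step 10: [delta@1] (5 + 1)
step 11: [delta@root] 6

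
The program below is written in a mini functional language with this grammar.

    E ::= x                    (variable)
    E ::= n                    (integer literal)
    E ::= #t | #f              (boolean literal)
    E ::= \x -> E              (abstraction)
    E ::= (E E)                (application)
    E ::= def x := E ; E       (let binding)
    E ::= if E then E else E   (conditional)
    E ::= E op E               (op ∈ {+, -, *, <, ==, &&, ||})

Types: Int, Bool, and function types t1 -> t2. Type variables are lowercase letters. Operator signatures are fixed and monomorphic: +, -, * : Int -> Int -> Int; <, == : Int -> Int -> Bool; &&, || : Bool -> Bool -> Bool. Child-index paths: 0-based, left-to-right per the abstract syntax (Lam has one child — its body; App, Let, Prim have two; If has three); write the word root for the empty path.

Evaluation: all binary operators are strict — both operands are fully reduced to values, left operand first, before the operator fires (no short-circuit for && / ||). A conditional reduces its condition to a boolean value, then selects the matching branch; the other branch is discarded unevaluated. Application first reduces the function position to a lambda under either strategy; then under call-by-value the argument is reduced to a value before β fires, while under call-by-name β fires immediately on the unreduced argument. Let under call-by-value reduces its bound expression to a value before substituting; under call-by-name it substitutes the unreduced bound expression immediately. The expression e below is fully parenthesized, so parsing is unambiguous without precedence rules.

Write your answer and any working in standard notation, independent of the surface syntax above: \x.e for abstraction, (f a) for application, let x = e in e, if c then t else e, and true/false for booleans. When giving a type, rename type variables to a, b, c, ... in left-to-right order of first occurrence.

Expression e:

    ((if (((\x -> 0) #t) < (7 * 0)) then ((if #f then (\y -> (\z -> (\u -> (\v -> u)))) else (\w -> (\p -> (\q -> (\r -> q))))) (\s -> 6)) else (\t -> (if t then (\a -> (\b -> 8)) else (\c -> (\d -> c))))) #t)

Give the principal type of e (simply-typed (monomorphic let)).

Answer: Int -> a -> Int

Derivation:
\x._ : a -> Int
  unify a -> Int ~ Bool -> b
  unify a ~ Bool
  unify Int ~ b
_ _ : Int
  unify Int ~ Int
  unify Int ~ Int
  unify Int ~ Int
  unify Int ~ Int
  unify Bool ~ Bool
  unify Bool ~ Bool
u : e
\v._ : f -> e
\u._ : e -> f -> e
\z._ : d -> e -> f -> e
\y._ : c -> d -> e -> f -> e
q : i
\r._ : j -> i
\q._ : i -> j -> i
\p._ : h -> i -> j -> i
\w._ : g -> h -> i -> j -> i
  unify c -> d -> e -> f -> e ~ g -> h -> i -> j -> i
  unify c ~ g
  unify d -> e -> f -> e ~ h -> i -> j -> i
  unify d ~ h
  unify e -> f -> e ~ i -> j -> i
  unify e ~ i
  unify f -> i ~ j -> i
  unify f ~ j
  unify i ~ i
\s._ : k -> Int
  unify g -> h -> i -> j -> i ~ (k -> Int) -> l
  unify g ~ k -> Int
  unify h -> i -> j -> i ~ l
_ _ : h -> i -> j -> i
t : m
  unify m ~ Bool
\b._ : o -> Int
\a._ : n -> o -> Int
c : p
\d._ : q -> p
\c._ : p -> q -> p
  unify n -> o -> Int ~ p -> q -> p
  unify n ~ p
  unify o -> Int ~ q -> p
  unify o ~ q
  unify Int ~ p
\t._ : Bool -> Int -> q -> Int
  unify h -> i -> j -> i ~ Bool -> Int -> q -> Int
  unify h ~ Bool
  unify i -> j -> i ~ Int -> q -> Int
  unify i ~ Int
  unify j -> Int ~ q -> Int
  unify j ~ q
  unify Int ~ Int
  unify Bool -> Int -> q -> Int ~ Bool -> r
  unify Bool ~ Bool
  unify Int -> q -> Int ~ r
_ _ : Int -> q -> Int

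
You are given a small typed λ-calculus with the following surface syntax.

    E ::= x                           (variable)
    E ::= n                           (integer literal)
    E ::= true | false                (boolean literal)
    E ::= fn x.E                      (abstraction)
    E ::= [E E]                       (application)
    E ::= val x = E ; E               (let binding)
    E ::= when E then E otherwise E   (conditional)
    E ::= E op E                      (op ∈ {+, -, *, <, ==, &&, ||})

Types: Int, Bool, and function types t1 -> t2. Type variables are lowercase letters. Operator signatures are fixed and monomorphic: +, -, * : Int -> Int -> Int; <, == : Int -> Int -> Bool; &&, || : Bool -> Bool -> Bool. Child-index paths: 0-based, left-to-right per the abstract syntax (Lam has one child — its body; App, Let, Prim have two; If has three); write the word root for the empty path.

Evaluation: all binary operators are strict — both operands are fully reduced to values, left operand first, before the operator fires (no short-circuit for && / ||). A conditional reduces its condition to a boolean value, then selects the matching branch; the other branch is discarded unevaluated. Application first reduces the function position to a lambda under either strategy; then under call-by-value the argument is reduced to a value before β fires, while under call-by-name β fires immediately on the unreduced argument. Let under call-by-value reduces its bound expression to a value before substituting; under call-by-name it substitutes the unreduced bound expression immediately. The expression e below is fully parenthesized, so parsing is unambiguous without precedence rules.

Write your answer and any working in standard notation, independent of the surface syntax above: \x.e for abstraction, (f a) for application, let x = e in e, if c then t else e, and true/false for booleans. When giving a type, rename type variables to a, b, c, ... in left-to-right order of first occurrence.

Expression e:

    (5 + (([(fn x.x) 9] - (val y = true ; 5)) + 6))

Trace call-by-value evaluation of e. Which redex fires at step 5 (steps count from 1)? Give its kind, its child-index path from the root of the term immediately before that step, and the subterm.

Trace:
step 0: (5 + ((((\x.x) 9) - (let y = true in 5)) + 6))
step 1: [beta@1.0.0] (5 + ((9 - (let y = true in 5)) + 6))
step 2: [let@1.0.1] (5 + ((9 - 5) + 6))
step 3: [delta@1.0] (5 + (4 + 6))
step 4: [delta@1] (5 + 10)
step 5: [delta@root] 15

Answer: delta at root : (5 + 10)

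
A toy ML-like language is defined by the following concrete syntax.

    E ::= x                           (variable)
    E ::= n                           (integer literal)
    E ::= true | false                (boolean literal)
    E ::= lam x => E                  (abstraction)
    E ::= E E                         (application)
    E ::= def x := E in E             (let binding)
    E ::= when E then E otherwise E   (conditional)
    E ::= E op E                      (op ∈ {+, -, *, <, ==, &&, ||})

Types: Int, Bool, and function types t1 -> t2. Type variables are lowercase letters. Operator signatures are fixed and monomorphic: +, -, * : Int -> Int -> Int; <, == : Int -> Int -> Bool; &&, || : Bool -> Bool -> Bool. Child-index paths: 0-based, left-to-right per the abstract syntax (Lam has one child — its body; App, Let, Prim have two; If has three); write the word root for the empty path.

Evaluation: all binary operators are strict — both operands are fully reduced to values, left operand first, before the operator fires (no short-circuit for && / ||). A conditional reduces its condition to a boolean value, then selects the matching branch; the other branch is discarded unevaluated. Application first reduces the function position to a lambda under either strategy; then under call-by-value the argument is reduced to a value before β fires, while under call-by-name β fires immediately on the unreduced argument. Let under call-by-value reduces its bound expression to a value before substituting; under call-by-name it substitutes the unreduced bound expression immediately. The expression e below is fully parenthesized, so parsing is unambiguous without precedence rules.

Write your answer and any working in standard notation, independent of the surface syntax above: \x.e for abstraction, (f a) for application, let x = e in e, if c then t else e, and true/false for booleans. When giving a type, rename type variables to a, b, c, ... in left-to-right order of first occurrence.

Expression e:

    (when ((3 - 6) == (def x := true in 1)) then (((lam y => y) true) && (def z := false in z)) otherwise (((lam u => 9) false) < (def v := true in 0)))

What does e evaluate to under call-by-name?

Working:
step 0: (if ((3 - 6) == (let x = true in 1)) then (((\y.y) true) && (let z = false in z)) else (((\u.9) false) < (let v = true in 0)))
step 1: [delta@0.0] (if (-3 == (let x = true in 1)) then (((\y.y) true) && (let z = false in z)) else (((\u.9) false) < (let v = true in 0)))
step 2: [let@0.1] (if (-3 == 1) then (((\y.y) true) && (let z = false in z)) else (((\u.9) false) < (let v = true in 0)))
step 3: [delta@0] (if false then (((\y.y) true) && (let z = false in z)) else (((\u.9) false) < (let v = true in 0)))
step 4: [if@root] (((\u.9) false) < (let v = true in 0))
step 5: [beta@0] (9 < (let v = true in 0))
step 6: [let@1] (9 < 0)
step 7: [delta@root] false

Answer: false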